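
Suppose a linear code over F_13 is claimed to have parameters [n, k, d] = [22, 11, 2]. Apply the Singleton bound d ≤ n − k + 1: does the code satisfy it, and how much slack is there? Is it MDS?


Singleton RHS = n − k + 1 = 12, slack = 10, bound satisfied, not MDS.

Singleton bound: d ≤ n − k + 1.
Here n = 22, k = 11, so n − k + 1 = 12.
Given d = 2, check d ≤ 12: YES.
Slack = (n − k + 1) − d = 10.
The code is NOT MDS (slack = 10 > 0).
Description: the claimed parameters are [22, 11, 2]_13; such a code would be non-MDS.


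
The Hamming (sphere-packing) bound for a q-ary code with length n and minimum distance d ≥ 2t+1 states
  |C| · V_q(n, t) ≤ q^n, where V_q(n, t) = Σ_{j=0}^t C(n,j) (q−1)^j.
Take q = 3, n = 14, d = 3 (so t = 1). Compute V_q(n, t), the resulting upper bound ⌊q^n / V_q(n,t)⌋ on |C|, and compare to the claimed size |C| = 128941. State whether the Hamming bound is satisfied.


V_q(n, t) = 29, q^n = 4782969, Hamming bound = 164929, |C| = 128941 ≤ bound (satisfied).

Step 1: Compute V_q(n, t) = Σ_{j=0}^1 C(n, j) (q−1)^j.
  j = 0: C(14,0)·(2)^0 = 1·1 = 1.
  j = 1: C(14,1)·(2)^1 = 14·2 = 28.
  V_q(n, t) = 1 + 28 = 29.
Step 2: q^n = 3^14 = 4782969.
Step 3: Hamming bound ⌊q^n / V_q(n,t)⌋ = ⌊4782969/29⌋ = 164929.
Step 4: Compare |C| = 128941 to 164929: satisfied.
The claimed |C| lies below the Hamming bound.


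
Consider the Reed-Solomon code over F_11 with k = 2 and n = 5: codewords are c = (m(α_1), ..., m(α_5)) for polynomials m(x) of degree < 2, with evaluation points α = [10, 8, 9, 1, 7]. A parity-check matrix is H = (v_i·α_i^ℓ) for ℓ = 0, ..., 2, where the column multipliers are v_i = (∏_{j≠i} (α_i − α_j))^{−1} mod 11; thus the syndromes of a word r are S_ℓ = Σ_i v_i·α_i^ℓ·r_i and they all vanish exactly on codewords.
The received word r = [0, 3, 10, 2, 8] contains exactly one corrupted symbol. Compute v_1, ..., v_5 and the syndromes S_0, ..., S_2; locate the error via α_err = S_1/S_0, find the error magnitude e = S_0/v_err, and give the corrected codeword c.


S = (9, 6, 4), error at position 2, error magnitude e = 5, c = [0, 9, 10, 2, 8].

Step 1: column multipliers v_i = (∏_{j≠i}(α_i − α_j))^{−1} mod 11.
  i = 1 (α = 10): (10−8)(10−9)(10−1)(10−7) = 2·1·9·3 = 54 ≡ 10, so v_1 = 10^{−1} = 10 (mod 11).
  i = 2 (α = 8): (8−10)(8−9)(8−1)(8−7) = (−2)·(−1)·7·1 = 14 ≡ 3, so v_2 = 3^{−1} = 4 (mod 11).
  i = 3 (α = 9): (9−10)(9−8)(9−1)(9−7) = (−1)·1·8·2 = −16 ≡ 6, so v_3 = 6^{−1} = 2 (mod 11).
  i = 4 (α = 1): (1−10)(1−8)(1−9)(1−7) = (−9)·(−7)·(−8)·(−6) = 3024 ≡ 10, so v_4 = 10^{−1} = 10 (mod 11).
  i = 5 (α = 7): (7−10)(7−8)(7−9)(7−1) = (−3)·(−1)·(−2)·6 = −36 ≡ 8, so v_5 = 8^{−1} = 7 (mod 11).
  v = [10, 4, 2, 10, 7].
Step 2: syndromes of r = [0, 3, 10, 2, 8] (all sums mod 11).
  S_0 = Σ v_i r_i = 10·0 + 4·3 + 2·10 + 10·2 + 7·8 = 108 ≡ 9.
  S_1 = Σ v_i α_i r_i = 10·10·0 + 4·8·3 + 2·9·10 + 10·1·2 + 7·7·8 = 688 ≡ 6.
  α_i^2 mod 11 = [1, 9, 4, 1, 5].
  S_2 = Σ v_i α_i^2 r_i = 10·1·0 + 4·9·3 + 2·4·10 + 10·1·2 + 7·5·8 = 488 ≡ 4.
  S = (9, 6, 4) ≠ 0, so r is not a codeword (an error is present).
Step 3: locate the error. For a single error e at position i, S_ℓ = v_i·e·α_i^ℓ, so α_err = S_1/S_0.
  S_0^{−1} = 9^{−1} = 5 (mod 11), so α_err = 6·5 = 30 ≡ 8 = α_2. Error position i = 2.
  Consistency check: S_2/S_1 = 4·2 = 8 ≡ 8 = α_err ✓ (single-error assumption holds).
Step 4: error magnitude e = S_0/v_2 = S_0·∏_{j≠2}(α_2 − α_j) = 9·3 = 27 ≡ 5 (mod 11).
Step 5: correct position 2: c_2 = r_2 − e = 3 − 5 ≡ 9 (mod 11). Hence c = [0, 9, 10, 2, 8].
  Check: interpolating c through the α_i gives m(x) = 1 + 1·x (degree < 2) with m(α_i) = c_i for every i, so c is indeed a codeword.


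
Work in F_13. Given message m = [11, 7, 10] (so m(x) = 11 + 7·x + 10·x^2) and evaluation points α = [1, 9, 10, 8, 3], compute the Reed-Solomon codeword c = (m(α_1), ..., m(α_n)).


c = [2, 0, 2, 5, 5]

Message polynomial: m(x) = 11 + 7·x + 10·x^2 (mod 13).
For each evaluation point α_i, compute m(α_i) mod 13:
  α_1 = 1: Horner steps 10 → 4 → 2, so m(1) = 2.
  α_2 = 9: Horner steps 10 → 6 → 0, so m(9) = 0.
  α_3 = 10: Horner steps 10 → 3 → 2, so m(10) = 2.
  α_4 = 8: Horner steps 10 → 9 → 5, so m(8) = 5.
  α_5 = 3: Horner steps 10 → 11 → 5, so m(3) = 5.
Codeword c = [2, 0, 2, 5, 5] ∈ F_13^5.


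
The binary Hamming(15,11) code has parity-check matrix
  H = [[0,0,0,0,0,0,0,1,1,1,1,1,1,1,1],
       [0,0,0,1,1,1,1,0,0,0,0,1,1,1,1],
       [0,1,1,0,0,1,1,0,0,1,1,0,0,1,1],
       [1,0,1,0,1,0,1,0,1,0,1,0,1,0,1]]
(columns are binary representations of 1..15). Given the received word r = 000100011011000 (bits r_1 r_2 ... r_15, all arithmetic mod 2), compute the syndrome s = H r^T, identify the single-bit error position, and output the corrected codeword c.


s = (0, 0, 1, 0)^T, error position = 2, corrected codeword c = 010100011011000

Compute s = H r^T mod 2 one row at a time:
  s_1 = 1 + 1 + 0 + 1 + 1 + 0 + 0 + 0 = 4 ≡ 0 (mod 2).
  s_2 = 1 + 0 + 0 + 0 + 1 + 0 + 0 + 0 = 2 ≡ 0 (mod 2).
  s_3 = 0 + 0 + 0 + 0 + 0 + 1 + 0 + 0 = 1 ≡ 1 (mod 2).
  s_4 = 0 + 0 + 0 + 0 + 1 + 1 + 0 + 0 = 2 ≡ 0 (mod 2).
s = (0, 0, 1, 0)^T — this equals column 2 of H (binary 0010), so error is at position 2.
Correct: flip bit 2 of r = 000100011011000 to get c = 010100011011000.


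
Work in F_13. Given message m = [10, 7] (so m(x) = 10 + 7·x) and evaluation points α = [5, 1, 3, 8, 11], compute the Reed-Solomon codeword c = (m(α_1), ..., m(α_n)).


c = [6, 4, 5, 1, 9]

Message polynomial: m(x) = 10 + 7·x (mod 13).
For each evaluation point α_i, compute m(α_i) mod 13:
  α_1 = 5: Horner steps 7 → 6, so m(5) = 6.
  α_2 = 1: Horner steps 7 → 4, so m(1) = 4.
  α_3 = 3: Horner steps 7 → 5, so m(3) = 5.
  α_4 = 8: Horner steps 7 → 1, so m(8) = 1.
  α_5 = 11: Horner steps 7 → 9, so m(11) = 9.
Codeword c = [6, 4, 5, 1, 9] ∈ F_13^5.


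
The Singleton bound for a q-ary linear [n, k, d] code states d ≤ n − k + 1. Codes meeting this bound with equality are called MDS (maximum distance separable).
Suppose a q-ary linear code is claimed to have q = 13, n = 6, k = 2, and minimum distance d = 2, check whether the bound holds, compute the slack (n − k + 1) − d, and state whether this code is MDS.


Singleton RHS = n − k + 1 = 5, slack = 3, bound satisfied, not MDS.

Singleton bound: d ≤ n − k + 1.
Here n = 6, k = 2, so n − k + 1 = 5.
Given d = 2, check d ≤ 5: YES.
Slack = (n − k + 1) − d = 3.
The code is NOT MDS (slack = 3 > 0).
Description: the claimed parameters are [6, 2, 2]_13; such a code would be non-MDS.


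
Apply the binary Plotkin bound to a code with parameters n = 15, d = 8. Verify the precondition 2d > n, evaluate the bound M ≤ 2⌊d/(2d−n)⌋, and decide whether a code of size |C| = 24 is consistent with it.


Plotkin bound M ≤ 16; given |C| = 24 > bound (violated).

Check applicability: 2d = 16, n = 15.
2d − n = 1 > 0, so Plotkin applies.
Compute d/(2d−n) = 8/1 ≈ 8.0000.
⌊d/(2d−n)⌋ = 8.
Plotkin bound: M ≤ 2·8 = 16.
Given |C| = 24, check: VIOLATED.
This |C| is above the Plotkin bound, so no binary code with n = 15, d = 8 and 24 codewords exists.


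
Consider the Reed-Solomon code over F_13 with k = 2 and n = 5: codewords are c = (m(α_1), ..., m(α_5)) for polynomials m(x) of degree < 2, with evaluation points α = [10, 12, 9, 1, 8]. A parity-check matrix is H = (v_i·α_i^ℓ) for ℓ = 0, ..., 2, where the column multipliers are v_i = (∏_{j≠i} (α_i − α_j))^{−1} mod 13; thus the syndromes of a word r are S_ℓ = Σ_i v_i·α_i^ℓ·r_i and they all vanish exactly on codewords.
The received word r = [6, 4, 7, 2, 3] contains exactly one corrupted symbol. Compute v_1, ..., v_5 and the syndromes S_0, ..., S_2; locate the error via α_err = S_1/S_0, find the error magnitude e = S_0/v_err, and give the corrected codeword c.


S = (11, 10, 2), error at position 5, error magnitude e = 8, c = [6, 4, 7, 2, 8].

Step 1: column multipliers v_i = (∏_{j≠i}(α_i − α_j))^{−1} mod 13.
  i = 1 (α = 10): (10−12)(10−9)(10−1)(10−8) = (−2)·1·9·2 = −36 ≡ 3, so v_1 = 3^{−1} = 9 (mod 13).
  i = 2 (α = 12): (12−10)(12−9)(12−1)(12−8) = 2·3·11·4 = 264 ≡ 4, so v_2 = 4^{−1} = 10 (mod 13).
  i = 3 (α = 9): (9−10)(9−12)(9−1)(9−8) = (−1)·(−3)·8·1 = 24 ≡ 11, so v_3 = 11^{−1} = 6 (mod 13).
  i = 4 (α = 1): (1−10)(1−12)(1−9)(1−8) = (−9)·(−11)·(−8)·(−7) = 5544 ≡ 6, so v_4 = 6^{−1} = 11 (mod 13).
  i = 5 (α = 8): (8−10)(8−12)(8−9)(8−1) = (−2)·(−4)·(−1)·7 = −56 ≡ 9, so v_5 = 9^{−1} = 3 (mod 13).
  v = [9, 10, 6, 11, 3].
Step 2: syndromes of r = [6, 4, 7, 2, 3] (all sums mod 13).
  S_0 = Σ v_i r_i = 9·6 + 10·4 + 6·7 + 11·2 + 3·3 = 167 ≡ 11.
  S_1 = Σ v_i α_i r_i = 9·10·6 + 10·12·4 + 6·9·7 + 11·1·2 + 3·8·3 = 1492 ≡ 10.
  α_i^2 mod 13 = [9, 1, 3, 1, 12].
  S_2 = Σ v_i α_i^2 r_i = 9·9·6 + 10·1·4 + 6·3·7 + 11·1·2 + 3·12·3 = 782 ≡ 2.
  S = (11, 10, 2) ≠ 0, so r is not a codeword (an error is present).
Step 3: locate the error. For a single error e at position i, S_ℓ = v_i·e·α_i^ℓ, so α_err = S_1/S_0.
  S_0^{−1} = 11^{−1} = 6 (mod 13), so α_err = 10·6 = 60 ≡ 8 = α_5. Error position i = 5.
  Consistency check: S_2/S_1 = 2·4 = 8 ≡ 8 = α_err ✓ (single-error assumption holds).
Step 4: error magnitude e = S_0/v_5 = S_0·∏_{j≠5}(α_5 − α_j) = 11·9 = 99 ≡ 8 (mod 13).
Step 5: correct position 5: c_5 = r_5 − e = 3 − 8 ≡ 8 (mod 13). Hence c = [6, 4, 7, 2, 8].
  Check: interpolating c through the α_i gives m(x) = 3 + 12·x (degree < 2) with m(α_i) = c_i for every i, so c is indeed a codeword.


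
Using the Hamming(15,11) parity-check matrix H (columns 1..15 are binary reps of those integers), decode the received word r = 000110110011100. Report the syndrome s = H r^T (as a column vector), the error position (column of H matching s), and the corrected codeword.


s = (0, 1, 0, 0)^T, error position = 4, corrected codeword c = 000010110011100

Compute s = H r^T mod 2 one row at a time:
  s_1 = 1 + 0 + 0 + 1 + 1 + 1 + 0 + 0 = 4 ≡ 0 (mod 2).
  s_2 = 1 + 1 + 0 + 1 + 1 + 1 + 0 + 0 = 5 ≡ 1 (mod 2).
  s_3 = 0 + 0 + 0 + 1 + 0 + 1 + 0 + 0 = 2 ≡ 0 (mod 2).
  s_4 = 0 + 0 + 1 + 1 + 0 + 1 + 1 + 0 = 4 ≡ 0 (mod 2).
s = (0, 1, 0, 0)^T — this equals column 4 of H (binary 0100), so error is at position 4.
Correct: flip bit 4 of r = 000110110011100 to get c = 000010110011100.


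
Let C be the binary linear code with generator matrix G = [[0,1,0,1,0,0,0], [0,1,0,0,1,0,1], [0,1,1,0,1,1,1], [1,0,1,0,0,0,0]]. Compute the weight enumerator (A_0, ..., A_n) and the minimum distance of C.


Weight distribution: A_0 = 1, A_2 = 4, A_3 = 2, A_4 = 3, A_5 = 6. Minimum distance d = 2.

Enumerate all 2^4 = 16 messages m ∈ F_2^4.
For each, compute codeword c = mG in F_2^7, then tally its weight.
  m = 0000 → c = 0000000, weight = 0.
  m = 1000 → c = 0101000, weight = 2.
  m = 0100 → c = 0100101, weight = 3.
  m = 1100 → c = 0001101, weight = 3.
  m = 0010 → c = 0110111, weight = 5.
  m = 1010 → c = 0011111, weight = 5.
  m = 0110 → c = 0010010, weight = 2.
  m = 1110 → c = 0111010, weight = 4.
  m = 0001 → c = 1010000, weight = 2.
  m = 1001 → c = 1111000, weight = 4.
  m = 0101 → c = 1110101, weight = 5.
  m = 1101 → c = 1011101, weight = 5.
  m = 0011 → c = 1100111, weight = 5.
  m = 1011 → c = 1001111, weight = 5.
  m = 0111 → c = 1000010, weight = 2.
  m = 1111 → c = 1101010, weight = 4.
Tally weights:
  weight 0: 1 codewords.
  weight 2: 4 codewords.
  weight 3: 2 codewords.
  weight 4: 3 codewords.
  weight 5: 6 codewords.
Minimum distance d = smallest w > 0 with A_w > 0 = 2.
Sanity: Σ A_w = 16 = 2^4 = 16 ✓.


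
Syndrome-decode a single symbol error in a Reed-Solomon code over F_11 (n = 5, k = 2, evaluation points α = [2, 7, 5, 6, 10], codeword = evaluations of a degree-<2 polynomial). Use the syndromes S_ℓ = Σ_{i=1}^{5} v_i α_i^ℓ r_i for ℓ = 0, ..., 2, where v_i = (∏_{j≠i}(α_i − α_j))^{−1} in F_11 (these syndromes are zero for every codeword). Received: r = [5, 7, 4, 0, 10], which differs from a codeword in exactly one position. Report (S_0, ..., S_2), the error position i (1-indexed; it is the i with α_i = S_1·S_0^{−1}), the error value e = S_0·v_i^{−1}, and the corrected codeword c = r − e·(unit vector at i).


S = (10, 1, 10), error at position 5, error magnitude e = 4, c = [5, 7, 4, 0, 6].

Step 1: column multipliers v_i = (∏_{j≠i}(α_i − α_j))^{−1} mod 11.
  i = 1 (α = 2): (2−7)(2−5)(2−6)(2−10) = (−5)·(−3)·(−4)·(−8) = 480 ≡ 7, so v_1 = 7^{−1} = 8 (mod 11).
  i = 2 (α = 7): (7−2)(7−5)(7−6)(7−10) = 5·2·1·(−3) = −30 ≡ 3, so v_2 = 3^{−1} = 4 (mod 11).
  i = 3 (α = 5): (5−2)(5−7)(5−6)(5−10) = 3·(−2)·(−1)·(−5) = −30 ≡ 3, so v_3 = 3^{−1} = 4 (mod 11).
  i = 4 (α = 6): (6−2)(6−7)(6−5)(6−10) = 4·(−1)·1·(−4) = 16 ≡ 5, so v_4 = 5^{−1} = 9 (mod 11).
  i = 5 (α = 10): (10−2)(10−7)(10−5)(10−6) = 8·3·5·4 = 480 ≡ 7, so v_5 = 7^{−1} = 8 (mod 11).
  v = [8, 4, 4, 9, 8].
Step 2: syndromes of r = [5, 7, 4, 0, 10] (all sums mod 11).
  S_0 = Σ v_i r_i = 8·5 + 4·7 + 4·4 + 9·0 + 8·10 = 164 ≡ 10.
  S_1 = Σ v_i α_i r_i = 8·2·5 + 4·7·7 + 4·5·4 + 9·6·0 + 8·10·10 = 1156 ≡ 1.
  α_i^2 mod 11 = [4, 5, 3, 3, 1].
  S_2 = Σ v_i α_i^2 r_i = 8·4·5 + 4·5·7 + 4·3·4 + 9·3·0 + 8·1·10 = 428 ≡ 10.
  S = (10, 1, 10) ≠ 0, so r is not a codeword (an error is present).
Step 3: locate the error. For a single error e at position i, S_ℓ = v_i·e·α_i^ℓ, so α_err = S_1/S_0.
  S_0^{−1} = 10^{−1} = 10 (mod 11), so α_err = 1·10 = 10 ≡ 10 = α_5. Error position i = 5.
  Consistency check: S_2/S_1 = 10·1 = 10 ≡ 10 = α_err ✓ (single-error assumption holds).
Step 4: error magnitude e = S_0/v_5 = S_0·∏_{j≠5}(α_5 − α_j) = 10·7 = 70 ≡ 4 (mod 11).
Step 5: correct position 5: c_5 = r_5 − e = 10 − 4 ≡ 6 (mod 11). Hence c = [5, 7, 4, 0, 6].
  Check: interpolating c through the α_i gives m(x) = 2 + 7·x (degree < 2) with m(α_i) = c_i for every i, so c is indeed a codeword.


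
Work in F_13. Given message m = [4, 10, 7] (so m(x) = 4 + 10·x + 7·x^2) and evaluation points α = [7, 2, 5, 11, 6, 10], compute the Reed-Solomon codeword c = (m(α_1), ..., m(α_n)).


c = [1, 0, 8, 12, 4, 11]

Message polynomial: m(x) = 4 + 10·x + 7·x^2 (mod 13).
For each evaluation point α_i, compute m(α_i) mod 13:
  α_1 = 7: Horner steps 7 → 7 → 1, so m(7) = 1.
  α_2 = 2: Horner steps 7 → 11 → 0, so m(2) = 0.
  α_3 = 5: Horner steps 7 → 6 → 8, so m(5) = 8.
  α_4 = 11: Horner steps 7 → 9 → 12, so m(11) = 12.
  α_5 = 6: Horner steps 7 → 0 → 4, so m(6) = 4.
  α_6 = 10: Horner steps 7 → 2 → 11, so m(10) = 11.
Codeword c = [1, 0, 8, 12, 4, 11] ∈ F_13^6.


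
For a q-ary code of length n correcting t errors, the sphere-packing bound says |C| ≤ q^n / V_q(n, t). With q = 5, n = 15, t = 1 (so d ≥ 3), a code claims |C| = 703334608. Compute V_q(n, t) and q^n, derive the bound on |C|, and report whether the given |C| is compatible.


V_q(n, t) = 61, q^n = 30517578125, Hamming bound = 500288165, |C| = 703334608 > bound (violated).

Step 1: Compute V_q(n, t) = Σ_{j=0}^1 C(n, j) (q−1)^j.
  j = 0: C(15,0)·(4)^0 = 1·1 = 1.
  j = 1: C(15,1)·(4)^1 = 15·4 = 60.
  V_q(n, t) = 1 + 60 = 61.
Step 2: q^n = 5^15 = 30517578125.
Step 3: Hamming bound ⌊q^n / V_q(n,t)⌋ = ⌊30517578125/61⌋ = 500288165.
Step 4: Compare |C| = 703334608 to 500288165: violated.
The claimed |C| lies above the Hamming bound, so no 5-ary code of length 15 with d ≥ 3 can have 703334608 codewords.


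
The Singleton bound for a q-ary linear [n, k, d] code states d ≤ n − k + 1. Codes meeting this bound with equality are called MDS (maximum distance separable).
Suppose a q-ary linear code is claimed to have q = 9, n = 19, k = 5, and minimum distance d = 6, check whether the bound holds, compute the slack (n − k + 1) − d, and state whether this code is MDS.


Singleton RHS = n − k + 1 = 15, slack = 9, bound satisfied, not MDS.

Singleton bound: d ≤ n − k + 1.
Here n = 19, k = 5, so n − k + 1 = 15.
Given d = 6, check d ≤ 15: YES.
Slack = (n − k + 1) − d = 9.
The code is NOT MDS (slack = 9 > 0).
Description: the claimed parameters are [19, 5, 6]_9; such a code would be non-MDS.


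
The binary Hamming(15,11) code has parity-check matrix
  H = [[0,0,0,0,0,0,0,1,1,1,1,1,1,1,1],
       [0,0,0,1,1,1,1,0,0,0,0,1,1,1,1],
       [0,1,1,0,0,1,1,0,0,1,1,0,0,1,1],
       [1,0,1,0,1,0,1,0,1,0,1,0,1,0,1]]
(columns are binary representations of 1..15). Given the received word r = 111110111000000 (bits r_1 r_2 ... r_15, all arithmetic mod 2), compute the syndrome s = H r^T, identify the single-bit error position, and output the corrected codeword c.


s = (0, 1, 1, 1)^T, error position = 7, corrected codeword c = 111110011000000

Compute s = H r^T mod 2 one row at a time:
  s_1 = 1 + 1 + 0 + 0 + 0 + 0 + 0 + 0 = 2 ≡ 0 (mod 2).
  s_2 = 1 + 1 + 0 + 1 + 0 + 0 + 0 + 0 = 3 ≡ 1 (mod 2).
  s_3 = 1 + 1 + 0 + 1 + 0 + 0 + 0 + 0 = 3 ≡ 1 (mod 2).
  s_4 = 1 + 1 + 1 + 1 + 1 + 0 + 0 + 0 = 5 ≡ 1 (mod 2).
s = (0, 1, 1, 1)^T — this equals column 7 of H (binary 0111), so error is at position 7.
Correct: flip bit 7 of r = 111110111000000 to get c = 111110011000000.


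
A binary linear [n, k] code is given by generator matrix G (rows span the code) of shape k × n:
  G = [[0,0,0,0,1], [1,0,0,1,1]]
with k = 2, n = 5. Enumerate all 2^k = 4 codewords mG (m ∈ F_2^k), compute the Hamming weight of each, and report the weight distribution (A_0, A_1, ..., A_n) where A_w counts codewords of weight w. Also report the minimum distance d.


Weight distribution: A_0 = 1, A_1 = 1, A_2 = 1, A_3 = 1. Minimum distance d = 1.

Enumerate all 2^2 = 4 messages m ∈ F_2^2.
For each, compute codeword c = mG in F_2^5, then tally its weight.
  m = 00 → c = 00000, weight = 0.
  m = 10 → c = 00001, weight = 1.
  m = 01 → c = 10011, weight = 3.
  m = 11 → c = 10010, weight = 2.
Tally weights:
  weight 0: 1 codewords.
  weight 1: 1 codewords.
  weight 2: 1 codewords.
  weight 3: 1 codewords.
Minimum distance d = smallest w > 0 with A_w > 0 = 1.
Sanity: Σ A_w = 4 = 2^2 = 4 ✓.


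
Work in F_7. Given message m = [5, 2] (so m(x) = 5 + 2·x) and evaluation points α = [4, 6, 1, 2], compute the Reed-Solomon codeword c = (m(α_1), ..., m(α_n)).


c = [6, 3, 0, 2]

Message polynomial: m(x) = 5 + 2·x (mod 7).
For each evaluation point α_i, compute m(α_i) mod 7:
  α_1 = 4: Horner steps 2 → 6, so m(4) = 6.
  α_2 = 6: Horner steps 2 → 3, so m(6) = 3.
  α_3 = 1: Horner steps 2 → 0, so m(1) = 0.
  α_4 = 2: Horner steps 2 → 2, so m(2) = 2.
Codeword c = [6, 3, 0, 2] ∈ F_7^4.


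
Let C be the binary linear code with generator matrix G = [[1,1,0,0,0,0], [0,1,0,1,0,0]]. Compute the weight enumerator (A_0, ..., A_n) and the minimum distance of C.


Weight distribution: A_0 = 1, A_2 = 3. Minimum distance d = 2.

Enumerate all 2^2 = 4 messages m ∈ F_2^2.
For each, compute codeword c = mG in F_2^6, then tally its weight.
  m = 00 → c = 000000, weight = 0.
  m = 10 → c = 110000, weight = 2.
  m = 01 → c = 010100, weight = 2.
  m = 11 → c = 100100, weight = 2.
Tally weights:
  weight 0: 1 codewords.
  weight 2: 3 codewords.
Minimum distance d = smallest w > 0 with A_w > 0 = 2.
Sanity: Σ A_w = 4 = 2^2 = 4 ✓.


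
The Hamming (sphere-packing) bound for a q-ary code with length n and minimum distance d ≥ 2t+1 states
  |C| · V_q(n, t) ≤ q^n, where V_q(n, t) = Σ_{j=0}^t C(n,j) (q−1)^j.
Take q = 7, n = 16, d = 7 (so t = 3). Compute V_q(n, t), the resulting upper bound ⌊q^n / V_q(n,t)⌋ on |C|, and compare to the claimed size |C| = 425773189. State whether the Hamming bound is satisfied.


V_q(n, t) = 125377, q^n = 33232930569601, Hamming bound = 265064011, |C| = 425773189 > bound (violated).

Step 1: Compute V_q(n, t) = Σ_{j=0}^3 C(n, j) (q−1)^j.
  j = 0: C(16,0)·(6)^0 = 1·1 = 1.
  j = 1: C(16,1)·(6)^1 = 16·6 = 96.
  j = 2: C(16,2)·(6)^2 = 120·36 = 4320.
  j = 3: C(16,3)·(6)^3 = 560·216 = 120960.
  V_q(n, t) = 1 + 96 + 4320 + 120960 = 125377.
Step 2: q^n = 7^16 = 33232930569601.
Step 3: Hamming bound ⌊q^n / V_q(n,t)⌋ = ⌊33232930569601/125377⌋ = 265064011.
Step 4: Compare |C| = 425773189 to 265064011: violated.
The claimed |C| lies above the Hamming bound, so no 7-ary code of length 16 with d ≥ 7 can have 425773189 codewords.


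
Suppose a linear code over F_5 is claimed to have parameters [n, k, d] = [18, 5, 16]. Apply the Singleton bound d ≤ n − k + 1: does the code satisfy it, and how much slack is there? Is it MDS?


Singleton RHS = n − k + 1 = 14, slack = -2, bound violated (no such code; not MDS).

Singleton bound: d ≤ n − k + 1.
Here n = 18, k = 5, so n − k + 1 = 14.
Given d = 16, check d ≤ 14: NO.
Slack = (n − k + 1) − d = -2.
The slack is negative: d = 16 exceeds n − k + 1 = 14 by 2, so the Singleton bound is violated and no linear [18, 5, 16]_5 code can exist. In particular it is not MDS (MDS requires d = n − k + 1 exactly).
Description: the claimed parameters are [18, 5, 16]_5; such a code would be impossible (violates the Singleton bound).


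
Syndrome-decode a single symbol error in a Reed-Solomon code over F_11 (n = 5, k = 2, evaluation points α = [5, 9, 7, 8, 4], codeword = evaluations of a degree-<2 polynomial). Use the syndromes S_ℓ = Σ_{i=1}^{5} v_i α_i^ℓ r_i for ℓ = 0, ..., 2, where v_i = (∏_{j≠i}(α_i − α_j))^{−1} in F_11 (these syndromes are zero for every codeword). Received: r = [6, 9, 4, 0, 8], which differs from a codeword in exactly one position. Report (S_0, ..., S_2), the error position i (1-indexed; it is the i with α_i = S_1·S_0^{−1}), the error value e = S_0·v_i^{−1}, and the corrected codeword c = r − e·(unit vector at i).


S = (2, 3, 10), error at position 3, error magnitude e = 2, c = [6, 9, 2, 0, 8].

Step 1: column multipliers v_i = (∏_{j≠i}(α_i − α_j))^{−1} mod 11.
  i = 1 (α = 5): (5−9)(5−7)(5−8)(5−4) = (−4)·(−2)·(−3)·1 = −24 ≡ 9, so v_1 = 9^{−1} = 5 (mod 11).
  i = 2 (α = 9): (9−5)(9−7)(9−8)(9−4) = 4·2·1·5 = 40 ≡ 7, so v_2 = 7^{−1} = 8 (mod 11).
  i = 3 (α = 7): (7−5)(7−9)(7−8)(7−4) = 2·(−2)·(−1)·3 = 12 ≡ 1, so v_3 = 1^{−1} = 1 (mod 11).
  i = 4 (α = 8): (8−5)(8−9)(8−7)(8−4) = 3·(−1)·1·4 = −12 ≡ 10, so v_4 = 10^{−1} = 10 (mod 11).
  i = 5 (α = 4): (4−5)(4−9)(4−7)(4−8) = (−1)·(−5)·(−3)·(−4) = 60 ≡ 5, so v_5 = 5^{−1} = 9 (mod 11).
  v = [5, 8, 1, 10, 9].
Step 2: syndromes of r = [6, 9, 4, 0, 8] (all sums mod 11).
  S_0 = Σ v_i r_i = 5·6 + 8·9 + 1·4 + 10·0 + 9·8 = 178 ≡ 2.
  S_1 = Σ v_i α_i r_i = 5·5·6 + 8·9·9 + 1·7·4 + 10·8·0 + 9·4·8 = 1114 ≡ 3.
  α_i^2 mod 11 = [3, 4, 5, 9, 5].
  S_2 = Σ v_i α_i^2 r_i = 5·3·6 + 8·4·9 + 1·5·4 + 10·9·0 + 9·5·8 = 758 ≡ 10.
  S = (2, 3, 10) ≠ 0, so r is not a codeword (an error is present).
Step 3: locate the error. For a single error e at position i, S_ℓ = v_i·e·α_i^ℓ, so α_err = S_1/S_0.
  S_0^{−1} = 2^{−1} = 6 (mod 11), so α_err = 3·6 = 18 ≡ 7 = α_3. Error position i = 3.
  Consistency check: S_2/S_1 = 10·4 = 40 ≡ 7 = α_err ✓ (single-error assumption holds).
Step 4: error magnitude e = S_0/v_3 = S_0·∏_{j≠3}(α_3 − α_j) = 2·1 = 2 ≡ 2 (mod 11).
Step 5: correct position 3: c_3 = r_3 − e = 4 − 2 ≡ 2 (mod 11). Hence c = [6, 9, 2, 0, 8].
  Check: interpolating c through the α_i gives m(x) = 5 + 9·x (degree < 2) with m(α_i) = c_i for every i, so c is indeed a codeword.


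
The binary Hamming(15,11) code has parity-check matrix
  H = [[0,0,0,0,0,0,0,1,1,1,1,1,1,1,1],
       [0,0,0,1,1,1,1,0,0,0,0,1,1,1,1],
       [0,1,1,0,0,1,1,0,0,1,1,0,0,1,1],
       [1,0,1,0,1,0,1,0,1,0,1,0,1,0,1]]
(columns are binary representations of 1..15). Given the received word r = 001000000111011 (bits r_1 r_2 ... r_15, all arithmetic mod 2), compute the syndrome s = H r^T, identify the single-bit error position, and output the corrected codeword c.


s = (1, 1, 1, 1)^T, error position = 15, corrected codeword c = 001000000111010

Compute s = H r^T mod 2 one row at a time:
  s_1 = 0 + 0 + 1 + 1 + 1 + 0 + 1 + 1 = 5 ≡ 1 (mod 2).
  s_2 = 0 + 0 + 0 + 0 + 1 + 0 + 1 + 1 = 3 ≡ 1 (mod 2).
  s_3 = 0 + 1 + 0 + 0 + 1 + 1 + 1 + 1 = 5 ≡ 1 (mod 2).
  s_4 = 0 + 1 + 0 + 0 + 0 + 1 + 0 + 1 = 3 ≡ 1 (mod 2).
s = (1, 1, 1, 1)^T — this equals column 15 of H (binary 1111), so error is at position 15.
Correct: flip bit 15 of r = 001000000111011 to get c = 001000000111010.


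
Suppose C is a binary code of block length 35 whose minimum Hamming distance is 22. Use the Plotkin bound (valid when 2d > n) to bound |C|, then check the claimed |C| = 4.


Plotkin bound M ≤ 4; given |C| = 4 ≤ bound (satisfied).

Check applicability: 2d = 44, n = 35.
2d − n = 9 > 0, so Plotkin applies.
Compute d/(2d−n) = 22/9 ≈ 2.4444.
⌊d/(2d−n)⌋ = 2.
Plotkin bound: M ≤ 2·2 = 4.
Given |C| = 4, check: satisfied.
This |C| is at the Plotkin bound.


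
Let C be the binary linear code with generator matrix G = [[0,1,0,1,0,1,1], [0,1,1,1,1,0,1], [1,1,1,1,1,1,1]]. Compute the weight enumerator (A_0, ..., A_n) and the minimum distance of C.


Weight distribution: A_0 = 1, A_2 = 1, A_3 = 2, A_4 = 2, A_5 = 1, A_7 = 1. Minimum distance d = 2.

Enumerate all 2^3 = 8 messages m ∈ F_2^3.
For each, compute codeword c = mG in F_2^7, then tally its weight.
  m = 000 → c = 0000000, weight = 0.
  m = 100 → c = 0101011, weight = 4.
  m = 010 → c = 0111101, weight = 5.
  m = 110 → c = 0010110, weight = 3.
  m = 001 → c = 1111111, weight = 7.
  m = 101 → c = 1010100, weight = 3.
  m = 011 → c = 1000010, weight = 2.
  m = 111 → c = 1101001, weight = 4.
Tally weights:
  weight 0: 1 codewords.
  weight 2: 1 codewords.
  weight 3: 2 codewords.
  weight 4: 2 codewords.
  weight 5: 1 codewords.
  weight 7: 1 codewords.
Minimum distance d = smallest w > 0 with A_w > 0 = 2.
Sanity: Σ A_w = 8 = 2^3 = 8 ✓.


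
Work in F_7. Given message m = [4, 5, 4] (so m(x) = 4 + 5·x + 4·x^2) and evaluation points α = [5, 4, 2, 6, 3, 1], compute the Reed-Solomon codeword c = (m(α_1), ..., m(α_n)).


c = [3, 4, 2, 3, 6, 6]

Message polynomial: m(x) = 4 + 5·x + 4·x^2 (mod 7).
For each evaluation point α_i, compute m(α_i) mod 7:
  α_1 = 5: Horner steps 4 → 4 → 3, so m(5) = 3.
  α_2 = 4: Horner steps 4 → 0 → 4, so m(4) = 4.
  α_3 = 2: Horner steps 4 → 6 → 2, so m(2) = 2.
  α_4 = 6: Horner steps 4 → 1 → 3, so m(6) = 3.
  α_5 = 3: Horner steps 4 → 3 → 6, so m(3) = 6.
  α_6 = 1: Horner steps 4 → 2 → 6, so m(1) = 6.
Codeword c = [3, 4, 2, 3, 6, 6] ∈ F_7^6.


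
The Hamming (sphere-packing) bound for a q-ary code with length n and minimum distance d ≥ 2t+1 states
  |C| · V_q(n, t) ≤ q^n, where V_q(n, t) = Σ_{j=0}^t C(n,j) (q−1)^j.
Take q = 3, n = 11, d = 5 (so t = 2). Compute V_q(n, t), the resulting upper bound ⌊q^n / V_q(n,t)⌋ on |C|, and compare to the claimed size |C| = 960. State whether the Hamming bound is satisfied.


V_q(n, t) = 243, q^n = 177147, Hamming bound = 729, |C| = 960 > bound (violated).

Step 1: Compute V_q(n, t) = Σ_{j=0}^2 C(n, j) (q−1)^j.
  j = 0: C(11,0)·(2)^0 = 1·1 = 1.
  j = 1: C(11,1)·(2)^1 = 11·2 = 22.
  j = 2: C(11,2)·(2)^2 = 55·4 = 220.
  V_q(n, t) = 1 + 22 + 220 = 243.
Step 2: q^n = 3^11 = 177147.
Step 3: Hamming bound ⌊q^n / V_q(n,t)⌋ = ⌊177147/243⌋ = 729.
Step 4: Compare |C| = 960 to 729: violated.
The claimed |C| lies above the Hamming bound, so no 3-ary code of length 11 with d ≥ 5 can have 960 codewords.


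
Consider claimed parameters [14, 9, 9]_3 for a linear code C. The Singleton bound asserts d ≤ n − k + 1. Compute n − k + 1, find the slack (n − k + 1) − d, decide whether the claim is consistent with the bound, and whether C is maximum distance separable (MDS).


Singleton RHS = n − k + 1 = 6, slack = -3, bound violated (no such code; not MDS).

Singleton bound: d ≤ n − k + 1.
Here n = 14, k = 9, so n − k + 1 = 6.
Given d = 9, check d ≤ 6: NO.
Slack = (n − k + 1) − d = -3.
The slack is negative: d = 9 exceeds n − k + 1 = 6 by 3, so the Singleton bound is violated and no linear [14, 9, 9]_3 code can exist. In particular it is not MDS (MDS requires d = n − k + 1 exactly).
Description: the claimed parameters are [14, 9, 9]_3; such a code would be impossible (violates the Singleton bound).


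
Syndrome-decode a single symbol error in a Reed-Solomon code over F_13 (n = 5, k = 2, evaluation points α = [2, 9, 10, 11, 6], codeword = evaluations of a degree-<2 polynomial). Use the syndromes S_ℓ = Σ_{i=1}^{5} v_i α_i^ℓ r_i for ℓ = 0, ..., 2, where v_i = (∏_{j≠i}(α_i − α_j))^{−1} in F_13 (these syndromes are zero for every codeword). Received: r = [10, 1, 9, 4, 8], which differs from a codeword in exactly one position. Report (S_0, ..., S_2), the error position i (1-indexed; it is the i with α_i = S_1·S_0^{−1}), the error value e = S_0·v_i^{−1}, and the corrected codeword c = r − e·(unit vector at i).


S = (10, 8, 9), error at position 5, error magnitude e = 5, c = [10, 1, 9, 4, 3].

Step 1: column multipliers v_i = (∏_{j≠i}(α_i − α_j))^{−1} mod 13.
  i = 1 (α = 2): (2−9)(2−10)(2−11)(2−6) = (−7)·(−8)·(−9)·(−4) = 2016 ≡ 1, so v_1 = 1^{−1} = 1 (mod 13).
  i = 2 (α = 9): (9−2)(9−10)(9−11)(9−6) = 7·(−1)·(−2)·3 = 42 ≡ 3, so v_2 = 3^{−1} = 9 (mod 13).
  i = 3 (α = 10): (10−2)(10−9)(10−11)(10−6) = 8·1·(−1)·4 = −32 ≡ 7, so v_3 = 7^{−1} = 2 (mod 13).
  i = 4 (α = 11): (11−2)(11−9)(11−10)(11−6) = 9·2·1·5 = 90 ≡ 12, so v_4 = 12^{−1} = 12 (mod 13).
  i = 5 (α = 6): (6−2)(6−9)(6−10)(6−11) = 4·(−3)·(−4)·(−5) = −240 ≡ 7, so v_5 = 7^{−1} = 2 (mod 13).
  v = [1, 9, 2, 12, 2].
Step 2: syndromes of r = [10, 1, 9, 4, 8] (all sums mod 13).
  S_0 = Σ v_i r_i = 1·10 + 9·1 + 2·9 + 12·4 + 2·8 = 101 ≡ 10.
  S_1 = Σ v_i α_i r_i = 1·2·10 + 9·9·1 + 2·10·9 + 12·11·4 + 2·6·8 = 905 ≡ 8.
  α_i^2 mod 13 = [4, 3, 9, 4, 10].
  S_2 = Σ v_i α_i^2 r_i = 1·4·10 + 9·3·1 + 2·9·9 + 12·4·4 + 2·10·8 = 581 ≡ 9.
  S = (10, 8, 9) ≠ 0, so r is not a codeword (an error is present).
Step 3: locate the error. For a single error e at position i, S_ℓ = v_i·e·α_i^ℓ, so α_err = S_1/S_0.
  S_0^{−1} = 10^{−1} = 4 (mod 13), so α_err = 8·4 = 32 ≡ 6 = α_5. Error position i = 5.
  Consistency check: S_2/S_1 = 9·5 = 45 ≡ 6 = α_err ✓ (single-error assumption holds).
Step 4: error magnitude e = S_0/v_5 = S_0·∏_{j≠5}(α_5 − α_j) = 10·7 = 70 ≡ 5 (mod 13).
Step 5: correct position 5: c_5 = r_5 − e = 8 − 5 ≡ 3 (mod 13). Hence c = [10, 1, 9, 4, 3].
  Check: interpolating c through the α_i gives m(x) = 7 + 8·x (degree < 2) with m(α_i) = c_i for every i, so c is indeed a codeword.


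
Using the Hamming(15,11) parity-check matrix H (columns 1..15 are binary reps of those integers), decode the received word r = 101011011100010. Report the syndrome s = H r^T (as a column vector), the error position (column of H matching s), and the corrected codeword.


s = (0, 1, 0, 0)^T, error position = 4, corrected codeword c = 101111011100010

Compute s = H r^T mod 2 one row at a time:
  s_1 = 1 + 1 + 1 + 0 + 0 + 0 + 1 + 0 = 4 ≡ 0 (mod 2).
  s_2 = 0 + 1 + 1 + 0 + 0 + 0 + 1 + 0 = 3 ≡ 1 (mod 2).
  s_3 = 0 + 1 + 1 + 0 + 1 + 0 + 1 + 0 = 4 ≡ 0 (mod 2).
  s_4 = 1 + 1 + 1 + 0 + 1 + 0 + 0 + 0 = 4 ≡ 0 (mod 2).
s = (0, 1, 0, 0)^T — this equals column 4 of H (binary 0100), so error is at position 4.
Correct: flip bit 4 of r = 101011011100010 to get c = 101111011100010.


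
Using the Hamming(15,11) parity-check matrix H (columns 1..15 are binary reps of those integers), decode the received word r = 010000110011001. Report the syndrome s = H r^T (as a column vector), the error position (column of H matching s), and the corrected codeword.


s = (0, 1, 0, 1)^T, error position = 5, corrected codeword c = 010010110011001

Compute s = H r^T mod 2 one row at a time:
  s_1 = 1 + 0 + 0 + 1 + 1 + 0 + 0 + 1 = 4 ≡ 0 (mod 2).
  s_2 = 0 + 0 + 0 + 1 + 1 + 0 + 0 + 1 = 3 ≡ 1 (mod 2).
  s_3 = 1 + 0 + 0 + 1 + 0 + 1 + 0 + 1 = 4 ≡ 0 (mod 2).
  s_4 = 0 + 0 + 0 + 1 + 0 + 1 + 0 + 1 = 3 ≡ 1 (mod 2).
s = (0, 1, 0, 1)^T — this equals column 5 of H (binary 0101), so error is at position 5.
Correct: flip bit 5 of r = 010000110011001 to get c = 010010110011001.


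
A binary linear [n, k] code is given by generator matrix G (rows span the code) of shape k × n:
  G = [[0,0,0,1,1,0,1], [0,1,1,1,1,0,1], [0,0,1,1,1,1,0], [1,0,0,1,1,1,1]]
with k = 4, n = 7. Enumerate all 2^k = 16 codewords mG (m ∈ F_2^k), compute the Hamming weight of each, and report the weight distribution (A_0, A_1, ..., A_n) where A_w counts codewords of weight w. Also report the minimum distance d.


Weight distribution: A_0 = 1, A_2 = 2, A_3 = 5, A_4 = 5, A_5 = 2, A_7 = 1. Minimum distance d = 2.

Enumerate all 2^4 = 16 messages m ∈ F_2^4.
For each, compute codeword c = mG in F_2^7, then tally its weight.
  m = 0000 → c = 0000000, weight = 0.
  m = 1000 → c = 0001101, weight = 3.
  m = 0100 → c = 0111101, weight = 5.
  m = 1100 → c = 0110000, weight = 2.
  m = 0010 → c = 0011110, weight = 4.
  m = 1010 → c = 0010011, weight = 3.
  m = 0110 → c = 0100011, weight = 3.
  m = 1110 → c = 0101110, weight = 4.
  m = 0001 → c = 1001111, weight = 5.
  m = 1001 → c = 1000010, weight = 2.
  m = 0101 → c = 1110010, weight = 4.
  m = 1101 → c = 1111111, weight = 7.
  m = 0011 → c = 1010001, weight = 3.
  m = 1011 → c = 1011100, weight = 4.
  m = 0111 → c = 1101100, weight = 4.
  m = 1111 → c = 1100001, weight = 3.
Tally weights:
  weight 0: 1 codewords.
  weight 2: 2 codewords.
  weight 3: 5 codewords.
  weight 4: 5 codewords.
  weight 5: 2 codewords.
  weight 7: 1 codewords.
Minimum distance d = smallest w > 0 with A_w > 0 = 2.
Sanity: Σ A_w = 16 = 2^4 = 16 ✓.


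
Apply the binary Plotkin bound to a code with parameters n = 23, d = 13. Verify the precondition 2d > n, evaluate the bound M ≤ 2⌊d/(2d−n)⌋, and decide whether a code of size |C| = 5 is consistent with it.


Plotkin bound M ≤ 8; given |C| = 5 ≤ bound (satisfied).

Check applicability: 2d = 26, n = 23.
2d − n = 3 > 0, so Plotkin applies.
Compute d/(2d−n) = 13/3 ≈ 4.3333.
⌊d/(2d−n)⌋ = 4.
Plotkin bound: M ≤ 2·4 = 8.
Given |C| = 5, check: satisfied.
This |C| is below the Plotkin bound.


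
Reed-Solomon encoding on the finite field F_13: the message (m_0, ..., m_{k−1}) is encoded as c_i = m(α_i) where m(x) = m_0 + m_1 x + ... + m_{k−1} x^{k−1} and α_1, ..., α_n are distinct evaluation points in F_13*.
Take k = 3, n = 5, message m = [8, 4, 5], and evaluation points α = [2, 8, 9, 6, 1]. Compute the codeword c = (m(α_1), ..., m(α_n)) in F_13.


c = [10, 9, 7, 4, 4]

Message polynomial: m(x) = 8 + 4·x + 5·x^2 (mod 13).
For each evaluation point α_i, compute m(α_i) mod 13:
  α_1 = 2: Horner steps 5 → 1 → 10, so m(2) = 10.
  α_2 = 8: Horner steps 5 → 5 → 9, so m(8) = 9.
  α_3 = 9: Horner steps 5 → 10 → 7, so m(9) = 7.
  α_4 = 6: Horner steps 5 → 8 → 4, so m(6) = 4.
  α_5 = 1: Horner steps 5 → 9 → 4, so m(1) = 4.
Codeword c = [10, 9, 7, 4, 4] ∈ F_13^5.


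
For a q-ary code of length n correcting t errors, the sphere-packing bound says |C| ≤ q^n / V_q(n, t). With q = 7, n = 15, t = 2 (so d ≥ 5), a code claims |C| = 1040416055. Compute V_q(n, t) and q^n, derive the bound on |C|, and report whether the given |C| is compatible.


V_q(n, t) = 3871, q^n = 4747561509943, Hamming bound = 1226443169, |C| = 1040416055 ≤ bound (satisfied).

Step 1: Compute V_q(n, t) = Σ_{j=0}^2 C(n, j) (q−1)^j.
  j = 0: C(15,0)·(6)^0 = 1·1 = 1.
  j = 1: C(15,1)·(6)^1 = 15·6 = 90.
  j = 2: C(15,2)·(6)^2 = 105·36 = 3780.
  V_q(n, t) = 1 + 90 + 3780 = 3871.
Step 2: q^n = 7^15 = 4747561509943.
Step 3: Hamming bound ⌊q^n / V_q(n,t)⌋ = ⌊4747561509943/3871⌋ = 1226443169.
Step 4: Compare |C| = 1040416055 to 1226443169: satisfied.
The claimed |C| lies below the Hamming bound.


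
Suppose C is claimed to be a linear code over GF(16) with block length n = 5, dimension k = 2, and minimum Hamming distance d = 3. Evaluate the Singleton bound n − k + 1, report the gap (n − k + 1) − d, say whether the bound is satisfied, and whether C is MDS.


Singleton RHS = n − k + 1 = 4, slack = 1, bound satisfied, not MDS.

Singleton bound: d ≤ n − k + 1.
Here n = 5, k = 2, so n − k + 1 = 4.
Given d = 3, check d ≤ 4: YES.
Slack = (n − k + 1) − d = 1.
The code is NOT MDS (slack = 1 > 0).
Description: the claimed parameters are [5, 2, 3]_16; such a code would be non-MDS.


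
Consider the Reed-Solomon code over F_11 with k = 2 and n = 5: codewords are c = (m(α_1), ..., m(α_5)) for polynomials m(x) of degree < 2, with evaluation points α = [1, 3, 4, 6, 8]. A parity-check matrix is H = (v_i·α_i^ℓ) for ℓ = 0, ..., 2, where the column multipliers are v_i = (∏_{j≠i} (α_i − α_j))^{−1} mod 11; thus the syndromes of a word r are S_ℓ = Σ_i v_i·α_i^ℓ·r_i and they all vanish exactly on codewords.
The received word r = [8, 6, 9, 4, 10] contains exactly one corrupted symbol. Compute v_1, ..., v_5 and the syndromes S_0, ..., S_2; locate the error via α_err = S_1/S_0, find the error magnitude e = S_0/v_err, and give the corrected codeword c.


S = (8, 8, 8), error at position 1, error magnitude e = 8, c = [0, 6, 9, 4, 10].

Step 1: column multipliers v_i = (∏_{j≠i}(α_i − α_j))^{−1} mod 11.
  i = 1 (α = 1): (1−3)(1−4)(1−6)(1−8) = (−2)·(−3)·(−5)·(−7) = 210 ≡ 1, so v_1 = 1^{−1} = 1 (mod 11).
  i = 2 (α = 3): (3−1)(3−4)(3−6)(3−8) = 2·(−1)·(−3)·(−5) = −30 ≡ 3, so v_2 = 3^{−1} = 4 (mod 11).
  i = 3 (α = 4): (4−1)(4−3)(4−6)(4−8) = 3·1·(−2)·(−4) = 24 ≡ 2, so v_3 = 2^{−1} = 6 (mod 11).
  i = 4 (α = 6): (6−1)(6−3)(6−4)(6−8) = 5·3·2·(−2) = −60 ≡ 6, so v_4 = 6^{−1} = 2 (mod 11).
  i = 5 (α = 8): (8−1)(8−3)(8−4)(8−6) = 7·5·4·2 = 280 ≡ 5, so v_5 = 5^{−1} = 9 (mod 11).
  v = [1, 4, 6, 2, 9].
Step 2: syndromes of r = [8, 6, 9, 4, 10] (all sums mod 11).
  S_0 = Σ v_i r_i = 1·8 + 4·6 + 6·9 + 2·4 + 9·10 = 184 ≡ 8.
  S_1 = Σ v_i α_i r_i = 1·1·8 + 4·3·6 + 6·4·9 + 2·6·4 + 9·8·10 = 1064 ≡ 8.
  α_i^2 mod 11 = [1, 9, 5, 3, 9].
  S_2 = Σ v_i α_i^2 r_i = 1·1·8 + 4·9·6 + 6·5·9 + 2·3·4 + 9·9·10 = 1328 ≡ 8.
  S = (8, 8, 8) ≠ 0, so r is not a codeword (an error is present).
Step 3: locate the error. For a single error e at position i, S_ℓ = v_i·e·α_i^ℓ, so α_err = S_1/S_0.
  S_0^{−1} = 8^{−1} = 7 (mod 11), so α_err = 8·7 = 56 ≡ 1 = α_1. Error position i = 1.
  Consistency check: S_2/S_1 = 8·7 = 56 ≡ 1 = α_err ✓ (single-error assumption holds).
Step 4: error magnitude e = S_0/v_1 = S_0·∏_{j≠1}(α_1 − α_j) = 8·1 = 8 ≡ 8 (mod 11).
Step 5: correct position 1: c_1 = r_1 − e = 8 − 8 ≡ 0 (mod 11). Hence c = [0, 6, 9, 4, 10].
  Check: interpolating c through the α_i gives m(x) = 8 + 3·x (degree < 2) with m(α_i) = c_i for every i, so c is indeed a codeword.


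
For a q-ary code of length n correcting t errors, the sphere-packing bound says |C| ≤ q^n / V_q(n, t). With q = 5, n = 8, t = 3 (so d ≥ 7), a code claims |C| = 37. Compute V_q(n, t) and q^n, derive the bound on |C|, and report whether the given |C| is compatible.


V_q(n, t) = 4065, q^n = 390625, Hamming bound = 96, |C| = 37 ≤ bound (satisfied).

Step 1: Compute V_q(n, t) = Σ_{j=0}^3 C(n, j) (q−1)^j.
  j = 0: C(8,0)·(4)^0 = 1·1 = 1.
  j = 1: C(8,1)·(4)^1 = 8·4 = 32.
  j = 2: C(8,2)·(4)^2 = 28·16 = 448.
  j = 3: C(8,3)·(4)^3 = 56·64 = 3584.
  V_q(n, t) = 1 + 32 + 448 + 3584 = 4065.
Step 2: q^n = 5^8 = 390625.
Step 3: Hamming bound ⌊q^n / V_q(n,t)⌋ = ⌊390625/4065⌋ = 96.
Step 4: Compare |C| = 37 to 96: satisfied.
The claimed |C| lies below the Hamming bound.
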